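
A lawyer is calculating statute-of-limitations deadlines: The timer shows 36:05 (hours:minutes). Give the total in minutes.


Hours: 36
Minutes: 5
Convert hours to minutes: 36 x 60 = 2160
Add remaining minutes: 2160 + 5 = 2165

2165


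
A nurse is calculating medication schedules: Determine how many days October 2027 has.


Month: October
Year: 2027
October is a 31-day month
Total: 31 days

31


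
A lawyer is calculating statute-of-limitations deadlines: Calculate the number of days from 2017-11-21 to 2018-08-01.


Start date: 2017-11-21
End date: 2018-08-01
Nov 2017: +10 days
Dec 2017: +31 days
Jan 2018: +31 days
... (6 more months)
Total: 253 days

253


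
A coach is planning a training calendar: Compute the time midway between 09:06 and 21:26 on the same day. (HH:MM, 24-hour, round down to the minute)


Start time: 09:06 = 546 minutes from midnight
End time: 21:26 = 1286 minutes from midnight
Sum: 546 + 1286 = 1832
Midpoint: 1832 / 2 = 916 minutes
Convert: 916 / 60 = 15 hours, 16 minutes
Result: 15:16

15:16


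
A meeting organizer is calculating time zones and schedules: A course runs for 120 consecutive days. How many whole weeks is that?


Total days: 120
Days per week: 7
Division: 120 / 7 = 17 remainder 1
Complete weeks: 17
Remaining days: 1

17


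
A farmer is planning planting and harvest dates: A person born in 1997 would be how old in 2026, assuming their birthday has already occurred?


Birth year: 1997
Current year: 2026
Age = current year - birth year
Age = 2026 - 1997 = 29

29


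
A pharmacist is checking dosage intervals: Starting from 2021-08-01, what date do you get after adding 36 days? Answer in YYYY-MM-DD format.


Start: 2021-08-01
Adding 36 days
Days remaining in August: 30
After August: 6 days still to add
September 2021 has 30 days, need 6
Result: 2021-09-06

2021-09-06


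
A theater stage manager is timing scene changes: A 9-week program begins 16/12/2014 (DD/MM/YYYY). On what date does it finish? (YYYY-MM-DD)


Start: 2014-12-16
Weeks to add: 9
Convert to days: 9 x 7 = 63 days
Add 63 days to 2014-12-16
Result: 2015-02-17

2015-02-17


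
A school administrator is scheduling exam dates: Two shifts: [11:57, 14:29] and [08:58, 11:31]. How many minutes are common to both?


Interval A: [717, 869] minutes from midnight
Interval B: [538, 691] minutes from midnight
Overlap start = max(717, 538) = 717
Overlap end = min(869, 691) = 691
End <= start, so the intervals do not overlap: 0 minutes

0


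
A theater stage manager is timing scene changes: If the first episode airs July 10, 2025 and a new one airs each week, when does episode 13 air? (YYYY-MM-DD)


First occurrence: 2025-07-10 (occurrence 1)
Each occurrence is 7 days after the previous.
Occurrence 13 is 12 weeks after the first.
12 weeks = 84 days
2025-07-10 + 84 days = 2025-10-02

2025-10-02


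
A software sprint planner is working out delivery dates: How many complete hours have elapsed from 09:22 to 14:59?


Start: 09:22
End: 14:59
Hour difference: 14 - 9 = 5 hours
Minute difference: 59 - 22 = 37 minutes
Total minutes: 337
Complete hours: 337 / 60 = 5 (remainder 37)

5


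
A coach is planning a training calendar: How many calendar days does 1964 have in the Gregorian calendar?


Year: 1964
Check leap year rules:
Divisible by 4? Yes
Divisible by 100? No
1964 is a leap year
Days: 366

366


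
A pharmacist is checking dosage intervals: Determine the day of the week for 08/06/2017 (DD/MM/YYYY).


Date: 2017-06-08
January 1, 2017 is a Sunday
Day of year: 159
Offset from Jan 1: 158 days
158 mod 7 = 4
Result: Thursday

Thursday


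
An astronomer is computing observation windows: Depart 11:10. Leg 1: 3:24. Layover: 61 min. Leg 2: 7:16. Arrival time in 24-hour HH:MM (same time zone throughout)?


Depart: 11:10
Leg 1: +204 min -> 14:34
Layover: +61 min -> 15:35
Leg 2: +436 min -> 22:51
Total travel: 701 minutes = 11h 41m
Arrival: 22:51

22:51


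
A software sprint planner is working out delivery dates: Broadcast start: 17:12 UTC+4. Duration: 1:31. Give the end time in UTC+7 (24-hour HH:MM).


Start: 17:12 in UTC+4
Step 1 - add duration:
  minutes: 12 + 31 = 43
  hours: 17 + 1 + 0 = 18
  end in UTC+4: 18:43
Step 2 - convert UTC+4 -> UTC+7:
  offset difference: 7 - (4) = 3 hours
  18 + (3) = 21 -> mod 24 = 21
Result: 21:43 in UTC+7

21:43


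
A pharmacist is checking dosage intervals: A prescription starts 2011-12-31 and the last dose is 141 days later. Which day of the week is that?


Start: 2011-12-31 (Saturday)
Step 1 - find target date: add 141 days
  2011-12-31 + 141 days = 2012-05-20
Step 2 - day of week:
  141 mod 7 = 1
  Saturday + 1 days -> Sunday
Result: Sunday (2012-05-20)

Sunday


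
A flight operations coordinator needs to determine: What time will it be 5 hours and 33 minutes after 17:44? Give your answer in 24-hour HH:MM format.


Start time: 17:44
Adding: 5 hours 33 minutes
Minutes: 44 + 33 = 77
Minute overflow: 77 >= 60, so carry 1 hour, minutes = 17
Hours: 17 + 5 + 1 = 23
Result: 23:17

23:17


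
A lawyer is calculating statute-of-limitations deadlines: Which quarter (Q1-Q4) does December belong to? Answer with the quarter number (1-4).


Month: December (month 12)
Q1: January-March (months 1-3)
Q2: April-June (months 4-6)
Q3: July-September (months 7-9)
Q4: October-December (months 10-12)
Month 12 falls in Q4

4


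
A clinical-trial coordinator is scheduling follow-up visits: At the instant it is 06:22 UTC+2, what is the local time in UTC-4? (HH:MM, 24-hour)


Local time: 06:22 at UTC+2 (offset 2h)
Target zone: UTC-4 (offset -4h)
Difference: -4 - (2) = -6 hours
Calculation: 6 + (-6) = 0
Result: 00:22

00:22


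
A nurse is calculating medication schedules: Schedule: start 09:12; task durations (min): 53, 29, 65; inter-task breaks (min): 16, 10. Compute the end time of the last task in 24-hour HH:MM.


Start: 09:12 = 552 min from midnight
  after task 1 (53 min): 10:05
  after break (16 min): 10:21
  after task 2 (29 min): 10:50
  after break (10 min): 11:00
  after task 3 (65 min): 12:05
Total elapsed: 173 minutes
End time: 12:05

12:05


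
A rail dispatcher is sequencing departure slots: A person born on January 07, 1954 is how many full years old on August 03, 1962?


Birth: 1954-01-07
Reference: 1962-08-03
Year difference: 1962 - 1954 = 8
Has birthday (01-07) occurred by 08-03? Yes
Age in full years: 8

8


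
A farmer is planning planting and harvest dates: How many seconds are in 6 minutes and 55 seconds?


Minutes: 6
Extra seconds: 55
Seconds per minute: 60
Minutes to seconds: 6 x 60 = 360
Total: 360 + 55 = 415

415


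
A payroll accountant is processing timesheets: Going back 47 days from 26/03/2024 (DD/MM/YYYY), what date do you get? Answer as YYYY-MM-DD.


Start: 2024-03-26
Subtracting 47 days
Days already passed in March: 26
After going back through March: 21 more days to subtract
February 2024 has 29 days, need 21
Result: 2024-02-08

2024-02-08


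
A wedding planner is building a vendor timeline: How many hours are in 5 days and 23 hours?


Days: 5
Extra hours: 23
Hours per day: 24
Days to hours: 5 x 24 = 120
Total: 120 + 23 = 143

143


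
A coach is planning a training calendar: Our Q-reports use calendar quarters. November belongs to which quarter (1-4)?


Month: November (month 11)
Q1: January-March (months 1-3)
Q2: April-June (months 4-6)
Q3: July-September (months 7-9)
Q4: October-December (months 10-12)
Month 11 falls in Q4

4


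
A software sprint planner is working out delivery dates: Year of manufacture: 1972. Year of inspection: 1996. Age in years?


Birth year: 1972
Current year: 1996
Age = current year - birth year
Age = 1996 - 1972 = 24

24


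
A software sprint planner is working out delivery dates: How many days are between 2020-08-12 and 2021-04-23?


Start date: 2020-08-12
End date: 2021-04-23
Aug 2020: +20 days
Sep 2020: +30 days
Oct 2020: +31 days
... (6 more months)
Total: 254 days

254


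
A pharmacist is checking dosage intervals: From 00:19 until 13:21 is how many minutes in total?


Start time: 00:19 = 19 minutes from midnight
End time: 13:21 = 801 minutes from midnight
Difference: 801 - 19 = 782 minutes
That is 13 hours and 2 minutes

782


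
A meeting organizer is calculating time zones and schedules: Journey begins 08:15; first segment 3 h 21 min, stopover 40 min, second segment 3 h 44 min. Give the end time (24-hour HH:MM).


Depart: 08:15
Leg 1: +201 min -> 11:36
Layover: +40 min -> 12:16
Leg 2: +224 min -> 16:00
Total travel: 465 minutes = 7h 45m
Arrival: 16:00

16:00


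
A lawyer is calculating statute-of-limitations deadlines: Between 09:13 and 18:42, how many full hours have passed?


Start: 09:13
End: 18:42
Hour difference: 18 - 9 = 9 hours
Minute difference: 42 - 13 = 29 minutes
Total minutes: 569
Complete hours: 569 / 60 = 9 (remainder 29)

9


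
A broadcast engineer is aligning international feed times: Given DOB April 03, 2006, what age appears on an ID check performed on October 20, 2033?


Birth: 2006-04-03
Reference: 2033-10-20
Year difference: 2033 - 2006 = 27
Has birthday (04-03) occurred by 10-20? Yes
Age in full years: 27

27


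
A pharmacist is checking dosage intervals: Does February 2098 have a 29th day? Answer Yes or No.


Year: 2098
Divisible by 4? 2098 / 4 = 524.5 -> No
Not divisible by 4, so NOT a leap year

No


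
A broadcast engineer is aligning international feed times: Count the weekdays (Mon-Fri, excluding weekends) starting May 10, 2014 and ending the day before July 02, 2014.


Start: 2014-05-10 (Saturday)
End (exclusive): 2014-07-02 (Wednesday)
Total calendar days: 53
Full weeks: 53 // 7 = 7 -> 35 weekdays
Remaining 4 days starting on Saturday:
  Sat(-), Sun(-), Mon(w), Tue(w) -> 2 weekdays
Total business days: 35 + 2 = 37

37


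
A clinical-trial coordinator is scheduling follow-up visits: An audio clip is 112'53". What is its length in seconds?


Minutes: 112
Seconds: 53
Convert minutes to seconds: 112 x 60 = 6720
Add remaining seconds: 6720 + 53 = 6773

6773


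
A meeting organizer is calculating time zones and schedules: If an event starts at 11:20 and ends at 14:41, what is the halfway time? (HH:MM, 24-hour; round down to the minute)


Start time: 11:20 = 680 minutes from midnight
End time: 14:41 = 881 minutes from midnight
Sum: 680 + 881 = 1561
Midpoint: 1561 / 2 = 780 minutes
Convert: 780 / 60 = 13 hours, 0 minutes
Result: 13:00

13:00


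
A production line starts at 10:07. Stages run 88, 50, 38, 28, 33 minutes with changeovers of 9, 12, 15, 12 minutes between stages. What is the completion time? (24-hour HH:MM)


Start: 10:07 = 607 min from midnight
  after task 1 (88 min): 11:35
  after break (9 min): 11:44
  after task 2 (50 min): 12:34
  after break (12 min): 12:46
  after task 3 (38 min): 13:24
  after break (15 min): 13:39
  after task 4 (28 min): 14:07
  after break (12 min): 14:19
  after task 5 (33 min): 14:52
Total elapsed: 285 minutes
End time: 14:52

14:52


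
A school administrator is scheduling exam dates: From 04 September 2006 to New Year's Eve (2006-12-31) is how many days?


Start: September 04, 2006
End: December 31, 2006
Days left in September: 26
October: 31
November: 30
December: 31
Sum of remaining months: 92
Total: 26 + 92 = 118

118


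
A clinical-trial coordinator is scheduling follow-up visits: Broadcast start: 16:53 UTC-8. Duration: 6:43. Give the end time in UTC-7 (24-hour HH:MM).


Start: 16:53 in UTC-8
Step 1 - add duration:
  minutes: 53 + 43 = 96 (carry 1h)
  hours: 16 + 6 + 1 = 23
  end in UTC-8: 23:36
Step 2 - convert UTC-8 -> UTC-7:
  offset difference: -7 - (-8) = 1 hours
  23 + (1) = 24 -> mod 24 = 0
Result: 00:36 in UTC-7

00:36


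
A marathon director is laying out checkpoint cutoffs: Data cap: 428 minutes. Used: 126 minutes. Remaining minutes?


Total budget: 428 minutes
Time used: 126 minutes
Remaining: 428 - 126 = 302 minutes
Percent used: 29.4%
Percent remaining: 70.6%

302


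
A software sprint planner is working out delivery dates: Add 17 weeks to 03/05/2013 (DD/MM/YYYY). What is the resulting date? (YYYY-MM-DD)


Start: 2013-05-03
Weeks to add: 17
Convert to days: 17 x 7 = 119 days
Add 119 days to 2013-05-03
Result: 2013-08-30

2013-08-30


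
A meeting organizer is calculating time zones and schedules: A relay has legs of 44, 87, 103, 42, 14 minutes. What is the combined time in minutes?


Durations: 44, 87, 103, 42, 14
Running sum: 44
+ 87 = 131
+ 103 = 234
+ 42 = 276
+ 14 = 290
Total duration: 290 minutes
That is 4 hours and 50 minutes

290


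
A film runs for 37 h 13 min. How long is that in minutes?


Hours: 37
Minutes: 13
Convert hours to minutes: 37 x 60 = 2220
Add remaining minutes: 2220 + 13 = 2233

2233


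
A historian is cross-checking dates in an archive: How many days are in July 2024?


Month: July
Year: 2024
July is a 31-day month
Total: 31 days

31


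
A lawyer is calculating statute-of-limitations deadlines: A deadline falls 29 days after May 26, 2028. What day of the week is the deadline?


Start: 2028-05-26 (Friday)
Step 1 - find target date: add 29 days
  2028-05-26 + 29 days = 2028-06-24
Step 2 - day of week:
  29 mod 7 = 1
  Friday + 1 days -> Saturday
Result: Saturday (2028-06-24)

Saturday


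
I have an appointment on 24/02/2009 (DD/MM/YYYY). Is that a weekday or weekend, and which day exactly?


Date: 2009-02-24
January 1, 2009 is a Thursday
Day of year: 55
Offset from Jan 1: 54 days
54 mod 7 = 5
Result: Tuesday

Tuesday


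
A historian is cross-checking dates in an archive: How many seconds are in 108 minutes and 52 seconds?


Minutes: 108
Extra seconds: 52
Seconds per minute: 60
Minutes to seconds: 108 x 60 = 6480
Total: 6480 + 52 = 6532

6532


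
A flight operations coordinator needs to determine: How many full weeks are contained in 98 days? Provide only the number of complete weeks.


Total days: 98
Days per week: 7
Division: 98 / 7 = 14 remainder 0
Complete weeks: 14
Remaining days: 0

14


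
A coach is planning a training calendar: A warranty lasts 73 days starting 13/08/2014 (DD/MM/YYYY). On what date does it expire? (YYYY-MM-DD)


Start: 2014-08-13
Adding 73 days
Days remaining in August: 18
After August: 55 days still to add
September 2014: 30 days, 25 remaining
October 2014 has 31 days, need 25
Result: 2014-10-25

2014-10-25


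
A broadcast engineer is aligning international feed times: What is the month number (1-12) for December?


Calendar month order:
11. November
12. December <--
December is month number 12

12


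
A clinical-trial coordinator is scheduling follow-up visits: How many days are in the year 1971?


Year: 1971
Check leap year rules:
Divisible by 4? No
1971 is not a leap year
Days: 365

365


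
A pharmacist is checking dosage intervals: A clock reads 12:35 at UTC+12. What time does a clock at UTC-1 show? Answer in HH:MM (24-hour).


Local time: 12:35 at UTC+12 (offset 12h)
Target zone: UTC-1 (offset -1h)
Difference: -1 - (12) = -13 hours
Calculation: 12 + (-13) = -1
Wraparound: (-1) mod 24 = 23
Result: 23:35

23:35


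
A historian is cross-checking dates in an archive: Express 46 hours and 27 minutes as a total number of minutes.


Hours: 46
Extra minutes: 27
Minutes per hour: 60
Hours to minutes: 46 x 60 = 2760
Total: 2760 + 27 = 2787

2787


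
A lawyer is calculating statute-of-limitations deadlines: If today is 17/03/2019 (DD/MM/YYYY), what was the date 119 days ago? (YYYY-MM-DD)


Start: 2019-03-17
Subtracting 119 days
Days already passed in March: 17
After going back through March: 102 more days to subtract
February 2019: 28 days, 74 remaining
January 2019: 31 days, 43 remaining
December 2018: 31 days, 12 remaining
November 2018 has 30 days, need 12
Result: 2018-11-18

2018-11-18


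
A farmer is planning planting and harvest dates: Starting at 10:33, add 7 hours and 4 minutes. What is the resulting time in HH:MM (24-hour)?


Start time: 10:33
Adding: 7 hours 4 minutes
Minutes: 33 + 4 = 37
Hours: 10 + 7 + 0 = 17
Result: 17:37

17:37


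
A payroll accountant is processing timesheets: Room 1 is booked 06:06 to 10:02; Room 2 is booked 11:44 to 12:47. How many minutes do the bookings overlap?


Interval A: [366, 602] minutes from midnight
Interval B: [704, 767] minutes from midnight
Overlap start = max(366, 704) = 704
Overlap end = min(602, 767) = 602
End <= start, so the intervals do not overlap: 0 minutes

0


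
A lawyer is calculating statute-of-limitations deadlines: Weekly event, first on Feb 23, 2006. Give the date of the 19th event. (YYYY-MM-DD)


First occurrence: 2006-02-23 (occurrence 1)
Each occurrence is 7 days after the previous.
Occurrence 19 is 18 weeks after the first.
18 weeks = 126 days
2006-02-23 + 126 days = 2006-06-29

2006-06-29


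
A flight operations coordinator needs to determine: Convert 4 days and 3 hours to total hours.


Days: 4
Extra hours: 3
Hours per day: 24
Days to hours: 4 x 24 = 96
Total: 96 + 3 = 99

99


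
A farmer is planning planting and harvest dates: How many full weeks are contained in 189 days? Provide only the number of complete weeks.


Total days: 189
Days per week: 7
Division: 189 / 7 = 27 remainder 0
Complete weeks: 27
Remaining days: 0

27


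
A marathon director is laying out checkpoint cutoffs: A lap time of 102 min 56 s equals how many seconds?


Minutes: 102
Seconds: 56
Convert minutes to seconds: 102 x 60 = 6120
Add remaining seconds: 6120 + 56 = 6176

6176


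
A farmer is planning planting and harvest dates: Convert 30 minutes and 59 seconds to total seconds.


Minutes: 30
Extra seconds: 59
Seconds per minute: 60
Minutes to seconds: 30 x 60 = 1800
Total: 1800 + 59 = 1859

1859


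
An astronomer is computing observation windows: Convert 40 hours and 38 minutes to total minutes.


Hours: 40
Extra minutes: 38
Minutes per hour: 60
Hours to minutes: 40 x 60 = 2400
Total: 2400 + 38 = 2438

2438


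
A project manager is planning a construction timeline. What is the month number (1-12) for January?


Calendar month order:
1. January <--
2. February
January is month number 1

1


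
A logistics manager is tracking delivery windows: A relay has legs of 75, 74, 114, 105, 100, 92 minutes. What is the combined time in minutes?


Durations: 75, 74, 114, 105, 100, 92
Running sum: 75
+ 74 = 149
+ 114 = 263
+ 105 = 368
+ 100 = 468
+ 92 = 560
Total duration: 560 minutes
That is 9 hours and 20 minutes

560


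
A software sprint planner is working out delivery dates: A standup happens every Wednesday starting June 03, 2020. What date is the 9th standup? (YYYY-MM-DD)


First occurrence: 2020-06-03 (occurrence 1)
Each occurrence is 7 days after the previous.
Occurrence 9 is 8 weeks after the first.
8 weeks = 56 days
2020-06-03 + 56 days = 2020-07-29

2020-07-29


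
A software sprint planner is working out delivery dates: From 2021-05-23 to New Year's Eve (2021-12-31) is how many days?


Start: May 23, 2021
End: December 31, 2021
Days left in May: 8
June: 30
July: 31
August: 31
September: 30
... plus remaining months
Sum of remaining months: 214
Total: 8 + 214 = 222

222


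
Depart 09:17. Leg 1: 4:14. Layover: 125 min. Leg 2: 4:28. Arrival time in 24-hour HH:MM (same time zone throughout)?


Depart: 09:17
Leg 1: +254 min -> 13:31
Layover: +125 min -> 15:36
Leg 2: +268 min -> 20:04
Total travel: 647 minutes = 10h 47m
Arrival: 20:04

20:04


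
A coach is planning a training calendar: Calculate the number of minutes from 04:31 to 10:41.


Start time: 04:31 = 271 minutes from midnight
End time: 10:41 = 641 minutes from midnight
Difference: 641 - 271 = 370 minutes
That is 6 hours and 10 minutes

370


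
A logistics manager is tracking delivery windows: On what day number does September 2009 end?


Month: September
Year: 2009
September is a 30-day month
Total: 30 days

30


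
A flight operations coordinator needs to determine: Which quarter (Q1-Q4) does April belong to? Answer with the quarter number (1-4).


Month: April (month 4)
Q1: January-March (months 1-3)
Q2: April-June (months 4-6)
Q3: July-September (months 7-9)
Q4: October-December (months 10-12)
Month 4 falls in Q2

2


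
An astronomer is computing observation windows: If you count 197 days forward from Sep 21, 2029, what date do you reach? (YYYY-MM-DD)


Start: 2029-09-21
Adding 197 days
Days remaining in September: 9
After September: 188 days still to add
October 2029: 31 days, 157 remaining
November 2029: 30 days, 127 remaining
December 2029: 31 days, 96 remaining
January 2030: 31 days, 65 remaining
Result: 2030-04-06

2030-04-06


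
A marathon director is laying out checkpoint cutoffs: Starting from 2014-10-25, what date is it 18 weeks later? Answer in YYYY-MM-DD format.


Start: 2014-10-25
Weeks to add: 18
Convert to days: 18 x 7 = 126 days
Add 126 days to 2014-10-25
Result: 2015-02-28

2015-02-28


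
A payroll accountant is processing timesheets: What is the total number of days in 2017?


Year: 2017
Check leap year rules:
Divisible by 4? No
2017 is not a leap year
Days: 365

365


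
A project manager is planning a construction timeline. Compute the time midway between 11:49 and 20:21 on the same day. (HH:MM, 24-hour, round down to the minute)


Start time: 11:49 = 709 minutes from midnight
End time: 20:21 = 1221 minutes from midnight
Sum: 709 + 1221 = 1930
Midpoint: 1930 / 2 = 965 minutes
Convert: 965 / 60 = 16 hours, 5 minutes
Result: 16:05

16:05


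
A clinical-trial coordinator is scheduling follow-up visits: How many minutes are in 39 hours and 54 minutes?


Hours: 39
Minutes: 54
Convert hours to minutes: 39 x 60 = 2340
Add remaining minutes: 2340 + 54 = 2394

2394


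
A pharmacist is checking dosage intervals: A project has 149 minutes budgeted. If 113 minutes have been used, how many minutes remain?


Total budget: 149 minutes
Time used: 113 minutes
Remaining: 149 - 113 = 36 minutes
Percent used: 75.8%
Percent remaining: 24.2%

36


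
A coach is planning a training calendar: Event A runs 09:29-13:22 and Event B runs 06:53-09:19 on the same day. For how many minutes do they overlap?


Interval A: [569, 802] minutes from midnight
Interval B: [413, 559] minutes from midnight
Overlap start = max(569, 413) = 569
Overlap end = min(802, 559) = 559
End <= start, so the intervals do not overlap: 0 minutes

0


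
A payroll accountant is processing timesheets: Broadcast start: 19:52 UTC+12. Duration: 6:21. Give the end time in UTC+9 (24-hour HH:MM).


Start: 19:52 in UTC+12
Step 1 - add duration:
  minutes: 52 + 21 = 73 (carry 1h)
  hours: 19 + 6 + 1 = 26
  end in UTC+12: 02:13
Step 2 - convert UTC+12 -> UTC+9:
  offset difference: 9 - (12) = -3 hours
  2 + (-3) = -1 -> mod 24 = 23
Result: 23:13 in UTC+9

23:13


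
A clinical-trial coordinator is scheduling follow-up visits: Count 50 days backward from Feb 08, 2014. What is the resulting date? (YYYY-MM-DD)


Start: 2014-02-08
Subtracting 50 days
Days already passed in February: 8
After going back through February: 42 more days to subtract
January 2014: 31 days, 11 remaining
December 2013 has 31 days, need 11
Result: 2013-12-20

2013-12-20


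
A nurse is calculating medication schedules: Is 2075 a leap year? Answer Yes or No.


Year: 2075
Divisible by 4? 2075 / 4 = 518.75 -> No
Not divisible by 4, so NOT a leap year

No


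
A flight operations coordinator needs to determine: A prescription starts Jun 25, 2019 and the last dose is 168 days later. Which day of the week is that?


Start: 2019-06-25 (Tuesday)
Step 1 - find target date: add 168 days
  2019-06-25 + 168 days = 2019-12-10
Step 2 - day of week:
  168 mod 7 = 0
  Tuesday + 0 days -> Tuesday
Result: Tuesday (2019-12-10)

Tuesday


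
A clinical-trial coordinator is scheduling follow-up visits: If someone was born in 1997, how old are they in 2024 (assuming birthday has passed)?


Birth year: 1997
Current year: 2024
Age = current year - birth year
Age = 2024 - 1997 = 27

27


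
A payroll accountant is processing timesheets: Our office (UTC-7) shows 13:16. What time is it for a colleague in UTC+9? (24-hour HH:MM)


Local time: 13:16 at UTC-7 (offset -7h)
Target zone: UTC+9 (offset 9h)
Difference: 9 - (-7) = 16 hours
Calculation: 13 + (16) = 29
Wraparound: (29) mod 24 = 5
Result: 05:16

05:16


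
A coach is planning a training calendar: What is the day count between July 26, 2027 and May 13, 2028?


Start date: 2027-07-26
End date: 2028-05-13
Jul 2027: +6 days
Aug 2027: +31 days
Sep 2027: +30 days
... (8 more months)
Total: 292 days

292


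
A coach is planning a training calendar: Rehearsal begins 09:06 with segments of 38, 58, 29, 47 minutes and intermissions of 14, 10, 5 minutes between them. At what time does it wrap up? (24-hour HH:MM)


Start: 09:06 = 546 min from midnight
  after task 1 (38 min): 09:44
  after break (14 min): 09:58
  after task 2 (58 min): 10:56
  after break (10 min): 11:06
  after task 3 (29 min): 11:35
  after break (5 min): 11:40
  after task 4 (47 min): 12:27
Total elapsed: 201 minutes
End time: 12:27

12:27


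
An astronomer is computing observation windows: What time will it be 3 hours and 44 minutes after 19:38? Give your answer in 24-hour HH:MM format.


Start time: 19:38
Adding: 3 hours 44 minutes
Minutes: 38 + 44 = 82
Minute overflow: 82 >= 60, so carry 1 hour, minutes = 22
Hours: 19 + 3 + 1 = 23
Result: 23:22

23:22


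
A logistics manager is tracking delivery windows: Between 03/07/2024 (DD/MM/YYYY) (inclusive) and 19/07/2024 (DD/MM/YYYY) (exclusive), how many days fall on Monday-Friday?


Start: 2024-07-03 (Wednesday)
End (exclusive): 2024-07-19 (Friday)
Total calendar days: 16
Full weeks: 16 // 7 = 2 -> 10 weekdays
Remaining 2 days starting on Wednesday:
  Wed(w), Thu(w) -> 2 weekdays
Total business days: 10 + 2 = 12

12


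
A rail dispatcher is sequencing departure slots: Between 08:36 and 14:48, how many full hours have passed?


Start: 08:36
End: 14:48
Hour difference: 14 - 8 = 6 hours
Minute difference: 48 - 36 = 12 minutes
Total minutes: 372
Complete hours: 372 / 60 = 6 (remainder 12)

6


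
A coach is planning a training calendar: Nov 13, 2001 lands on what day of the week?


Date: 2001-11-13
January 1, 2001 is a Monday
Day of year: 317
Offset from Jan 1: 316 days
316 mod 7 = 1
Result: Tuesday

Tuesday


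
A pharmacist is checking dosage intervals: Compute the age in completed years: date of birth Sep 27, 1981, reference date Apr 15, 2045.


Birth: 1981-09-27
Reference: 2045-04-15
Year difference: 2045 - 1981 = 64
Has birthday (09-27) occurred by 04-15? No
Birthday not yet reached this year -> subtract 1
Age in full years: 63

63


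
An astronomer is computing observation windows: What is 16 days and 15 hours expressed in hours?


Days: 16
Extra hours: 15
Hours per day: 24
Days to hours: 16 x 24 = 384
Total: 384 + 15 = 399

399


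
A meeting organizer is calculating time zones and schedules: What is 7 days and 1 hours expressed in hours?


Days: 7
Extra hours: 1
Hours per day: 24
Days to hours: 7 x 24 = 168
Total: 168 + 1 = 169

169


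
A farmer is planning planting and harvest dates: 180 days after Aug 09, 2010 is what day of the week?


Start: 2010-08-09 (Monday)
Step 1 - find target date: add 180 days
  2010-08-09 + 180 days = 2011-02-05
Step 2 - day of week:
  180 mod 7 = 5
  Monday + 5 days -> Saturday
Result: Saturday (2011-02-05)

Saturday


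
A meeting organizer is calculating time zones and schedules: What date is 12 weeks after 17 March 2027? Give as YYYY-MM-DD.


Start: 2027-03-17
Weeks to add: 12
Convert to days: 12 x 7 = 84 days
Add 84 days to 2027-03-17
Result: 2027-06-09

2027-06-09


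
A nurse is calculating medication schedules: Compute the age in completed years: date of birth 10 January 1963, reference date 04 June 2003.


Birth: 1963-01-10
Reference: 2003-06-04
Year difference: 2003 - 1963 = 40
Has birthday (01-10) occurred by 06-04? Yes
Age in full years: 40

40


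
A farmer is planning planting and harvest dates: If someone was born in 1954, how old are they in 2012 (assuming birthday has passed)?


Birth year: 1954
Current year: 2012
Age = current year - birth year
Age = 2012 - 1954 = 58

58


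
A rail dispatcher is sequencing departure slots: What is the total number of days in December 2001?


Month: December
Year: 2001
December is a 31-day month
Total: 31 days

31


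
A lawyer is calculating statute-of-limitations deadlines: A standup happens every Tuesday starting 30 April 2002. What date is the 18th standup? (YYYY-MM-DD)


First occurrence: 2002-04-30 (occurrence 1)
Each occurrence is 7 days after the previous.
Occurrence 18 is 17 weeks after the first.
17 weeks = 119 days
2002-04-30 + 119 days = 2002-08-27

2002-08-27


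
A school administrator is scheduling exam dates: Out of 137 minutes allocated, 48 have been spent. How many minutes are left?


Total budget: 137 minutes
Time used: 48 minutes
Remaining: 137 - 48 = 89 minutes
Percent used: 35.0%
Percent remaining: 65.0%

89


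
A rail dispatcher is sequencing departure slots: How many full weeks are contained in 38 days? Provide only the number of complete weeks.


Total days: 38
Days per week: 7
Division: 38 / 7 = 5 remainder 3
Complete weeks: 5
Remaining days: 3

5


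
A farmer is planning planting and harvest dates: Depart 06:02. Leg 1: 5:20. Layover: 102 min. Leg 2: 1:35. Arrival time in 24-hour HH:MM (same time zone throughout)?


Depart: 06:02
Leg 1: +320 min -> 11:22
Layover: +102 min -> 13:04
Leg 2: +95 min -> 14:39
Total travel: 517 minutes = 8h 37m
Arrival: 14:39

14:39


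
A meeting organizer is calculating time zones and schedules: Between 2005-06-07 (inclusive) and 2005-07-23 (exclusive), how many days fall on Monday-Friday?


Start: 2005-06-07 (Tuesday)
End (exclusive): 2005-07-23 (Saturday)
Total calendar days: 46
Full weeks: 46 // 7 = 6 -> 30 weekdays
Remaining 4 days starting on Tuesday:
  Tue(w), Wed(w), Thu(w), Fri(w) -> 4 weekdays
Total business days: 30 + 4 = 34

34


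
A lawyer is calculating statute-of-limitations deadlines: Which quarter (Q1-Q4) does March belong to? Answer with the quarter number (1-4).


Month: March (month 3)
Q1: January-March (months 1-3)
Q2: April-June (months 4-6)
Q3: July-September (months 7-9)
Q4: October-December (months 10-12)
Month 3 falls in Q1

1


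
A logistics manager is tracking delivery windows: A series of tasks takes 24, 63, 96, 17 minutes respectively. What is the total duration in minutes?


Durations: 24, 63, 96, 17
Running sum: 24
+ 63 = 87
+ 96 = 183
+ 17 = 200
Total duration: 200 minutes
That is 3 hours and 20 minutes

200


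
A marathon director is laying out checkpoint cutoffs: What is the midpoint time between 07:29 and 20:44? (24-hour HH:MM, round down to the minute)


Start time: 07:29 = 449 minutes from midnight
End time: 20:44 = 1244 minutes from midnight
Sum: 449 + 1244 = 1693
Midpoint: 1693 / 2 = 846 minutes
Convert: 846 / 60 = 14 hours, 6 minutes
Result: 14:06

14:06


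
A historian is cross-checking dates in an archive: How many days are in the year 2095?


Year: 2095
Check leap year rules:
Divisible by 4? No
2095 is not a leap year
Days: 365

365


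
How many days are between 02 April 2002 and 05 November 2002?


Start date: 2002-04-02
End date: 2002-11-05
Apr 2002: +29 days
May 2002: +31 days
Jun 2002: +30 days
... (5 more months)
Total: 217 days

217


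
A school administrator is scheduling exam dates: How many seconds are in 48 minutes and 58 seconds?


Minutes: 48
Extra seconds: 58
Seconds per minute: 60
Minutes to seconds: 48 x 60 = 2880
Total: 2880 + 58 = 2938

2938


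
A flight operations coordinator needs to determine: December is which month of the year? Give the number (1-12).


Calendar month order:
11. November
12. December <--
December is month number 12

12


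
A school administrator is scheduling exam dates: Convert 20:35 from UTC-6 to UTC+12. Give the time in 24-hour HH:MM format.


Local time: 20:35 at UTC-6 (offset -6h)
Target zone: UTC+12 (offset 12h)
Difference: 12 - (-6) = 18 hours
Calculation: 20 + (18) = 38
Wraparound: (38) mod 24 = 14
Result: 14:35

14:35


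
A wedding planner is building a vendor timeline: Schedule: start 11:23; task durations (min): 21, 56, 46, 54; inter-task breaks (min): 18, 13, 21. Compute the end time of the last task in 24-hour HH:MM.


Start: 11:23 = 683 min from midnight
  after task 1 (21 min): 11:44
  after break (18 min): 12:02
  after task 2 (56 min): 12:58
  after break (13 min): 13:11
  after task 3 (46 min): 13:57
  after break (21 min): 14:18
  after task 4 (54 min): 15:12
Total elapsed: 229 minutes
End time: 15:12

15:12


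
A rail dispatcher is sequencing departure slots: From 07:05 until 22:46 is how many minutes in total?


Start time: 07:05 = 425 minutes from midnight
End time: 22:46 = 1366 minutes from midnight
Difference: 1366 - 425 = 941 minutes
That is 15 hours and 41 minutes

941


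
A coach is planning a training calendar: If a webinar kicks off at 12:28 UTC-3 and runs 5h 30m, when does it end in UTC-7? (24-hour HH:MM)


Start: 12:28 in UTC-3
Step 1 - add duration:
  minutes: 28 + 30 = 58
  hours: 12 + 5 + 0 = 17
  end in UTC-3: 17:58
Step 2 - convert UTC-3 -> UTC-7:
  offset difference: -7 - (-3) = -4 hours
  17 + (-4) = 13 -> mod 24 = 13
Result: 13:58 in UTC-7

13:58


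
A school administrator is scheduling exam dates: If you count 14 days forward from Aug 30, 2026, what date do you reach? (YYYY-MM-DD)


Start: 2026-08-30
Adding 14 days
Days remaining in August: 1
After August: 13 days still to add
September 2026 has 30 days, need 13
Result: 2026-09-13

2026-09-13


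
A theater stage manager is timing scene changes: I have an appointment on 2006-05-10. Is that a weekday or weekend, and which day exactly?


Date: 2006-05-10
January 1, 2006 is a Sunday
Day of year: 130
Offset from Jan 1: 129 days
129 mod 7 = 3
Result: Wednesday

Wednesday


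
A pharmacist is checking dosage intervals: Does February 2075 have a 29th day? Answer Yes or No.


Year: 2075
Divisible by 4? 2075 / 4 = 518.75 -> No
Not divisible by 4, so NOT a leap year

No


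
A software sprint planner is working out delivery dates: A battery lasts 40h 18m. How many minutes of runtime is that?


Hours: 40
Extra minutes: 18
Minutes per hour: 60
Hours to minutes: 40 x 60 = 2400
Total: 2400 + 18 = 2418

2418


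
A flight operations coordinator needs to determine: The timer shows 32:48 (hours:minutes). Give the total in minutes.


Hours: 32
Minutes: 48
Convert hours to minutes: 32 x 60 = 1920
Add remaining minutes: 1920 + 48 = 1968

1968


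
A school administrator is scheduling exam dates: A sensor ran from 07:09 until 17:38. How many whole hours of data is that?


Start: 07:09
End: 17:38
Hour difference: 17 - 7 = 10 hours
Minute difference: 38 - 9 = 29 minutes
Total minutes: 629
Complete hours: 629 / 60 = 10 (remainder 29)

10


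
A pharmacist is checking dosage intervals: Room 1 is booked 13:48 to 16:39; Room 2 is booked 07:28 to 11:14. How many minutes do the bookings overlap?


Interval A: [828, 999] minutes from midnight
Interval B: [448, 674] minutes from midnight
Overlap start = max(828, 448) = 828
Overlap end = min(999, 674) = 674
End <= start, so the intervals do not overlap: 0 minutes

0


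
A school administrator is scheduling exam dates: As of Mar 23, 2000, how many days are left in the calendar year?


Start: March 23, 2000
End: December 31, 2000
Days left in March: 8
April: 30
May: 31
June: 30
July: 31
... plus remaining months
Sum of remaining months: 275
Total: 8 + 275 = 283

283


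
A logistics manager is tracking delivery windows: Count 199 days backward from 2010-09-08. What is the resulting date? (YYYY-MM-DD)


Start: 2010-09-08
Subtracting 199 days
Days already passed in September: 8
After going back through September: 191 more days to subtract
August 2010: 31 days, 160 remaining
July 2010: 31 days, 129 remaining
June 2010: 30 days, 99 remaining
May 2010: 31 days, 68 remaining
Result: 2010-02-21

2010-02-21


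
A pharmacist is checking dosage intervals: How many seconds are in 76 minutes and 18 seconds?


Minutes: 76
Seconds: 18
Convert minutes to seconds: 76 x 60 = 4560
Add remaining seconds: 4560 + 18 = 4578

4578


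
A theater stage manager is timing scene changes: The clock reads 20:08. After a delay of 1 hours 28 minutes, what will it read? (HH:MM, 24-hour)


Start time: 20:08
Adding: 1 hours 28 minutes
Minutes: 8 + 28 = 36
Hours: 20 + 1 + 0 = 21
Result: 21:36

21:36


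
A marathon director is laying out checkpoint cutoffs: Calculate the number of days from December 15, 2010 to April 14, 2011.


Start date: 2010-12-15
End date: 2011-04-14
Dec 2010: +17 days
Jan 2011: +31 days
Feb 2011: +28 days
Mar 2011: +31 days
Apr 2011: +13 days
Total: 120 days

120


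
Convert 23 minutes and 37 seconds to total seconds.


Minutes: 23
Extra seconds: 37
Seconds per minute: 60
Minutes to seconds: 23 x 60 = 1380
Total: 1380 + 37 = 1417

1417


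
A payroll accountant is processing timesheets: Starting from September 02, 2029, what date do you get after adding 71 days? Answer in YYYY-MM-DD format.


Start: 2029-09-02
Adding 71 days
Days remaining in September: 28
After September: 43 days still to add
October 2029: 31 days, 12 remaining
November 2029 has 30 days, need 12
Result: 2029-11-12

2029-11-12


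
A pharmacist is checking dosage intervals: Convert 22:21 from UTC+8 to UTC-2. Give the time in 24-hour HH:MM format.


Local time: 22:21 at UTC+8 (offset 8h)
Target zone: UTC-2 (offset -2h)
Difference: -2 - (8) = -10 hours
Calculation: 22 + (-10) = 12
Result: 12:21

12:21


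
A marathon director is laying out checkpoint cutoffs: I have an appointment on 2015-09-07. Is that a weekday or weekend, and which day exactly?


Date: 2015-09-07
January 1, 2015 is a Thursday
Day of year: 250
Offset from Jan 1: 249 days
249 mod 7 = 4
Result: Monday

Monday


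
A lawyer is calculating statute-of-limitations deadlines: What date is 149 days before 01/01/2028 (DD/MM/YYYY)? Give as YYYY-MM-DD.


Start: 2028-01-01
Subtracting 149 days
Days already passed in January: 1
After going back through January: 148 more days to subtract
December 2027: 31 days, 117 remaining
November 2027: 30 days, 87 remaining
October 2027: 31 days, 56 remaining
September 2027: 30 days, 26 remaining
Result: 2027-08-05

2027-08-05


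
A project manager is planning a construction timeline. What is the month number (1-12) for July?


Calendar month order:
6. June
7. July <--
8. August
July is month number 7

7


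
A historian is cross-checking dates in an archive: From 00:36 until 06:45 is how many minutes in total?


Start time: 00:36 = 36 minutes from midnight
End time: 06:45 = 405 minutes from midnight
Difference: 405 - 36 = 369 minutes
That is 6 hours and 9 minutes

369


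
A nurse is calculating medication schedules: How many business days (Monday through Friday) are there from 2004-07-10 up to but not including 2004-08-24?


Start: 2004-07-10 (Saturday)
End (exclusive): 2004-08-24 (Tuesday)
Total calendar days: 45
Full weeks: 45 // 7 = 6 -> 30 weekdays
Remaining 3 days starting on Saturday:
  Sat(-), Sun(-), Mon(w) -> 1 weekdays
Total business days: 30 + 1 = 31

31


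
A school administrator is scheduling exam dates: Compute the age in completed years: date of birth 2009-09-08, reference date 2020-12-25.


Birth: 2009-09-08
Reference: 2020-12-25
Year difference: 2020 - 2009 = 11
Has birthday (09-08) occurred by 12-25? Yes
Age in full years: 11

11


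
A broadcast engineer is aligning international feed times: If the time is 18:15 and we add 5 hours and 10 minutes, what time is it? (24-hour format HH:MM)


Start time: 18:15
Adding: 5 hours 10 minutes
Minutes: 15 + 10 = 25
Hours: 18 + 5 + 0 = 23
Result: 23:25

23:25
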